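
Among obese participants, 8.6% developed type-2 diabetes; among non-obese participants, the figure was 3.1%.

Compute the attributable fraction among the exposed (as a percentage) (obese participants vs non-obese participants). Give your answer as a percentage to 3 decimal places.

AR% = (0.08600 − 0.03100) / 0.08600 = 0.6395 → 63.953%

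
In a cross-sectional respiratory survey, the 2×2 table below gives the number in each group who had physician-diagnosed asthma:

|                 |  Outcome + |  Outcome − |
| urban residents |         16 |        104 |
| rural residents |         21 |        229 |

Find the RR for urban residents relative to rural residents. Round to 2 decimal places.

risk, urban residents = 16/120 = 0.1333
risk, rural residents = 21/250 = 0.0840
RR = 0.1333 / 0.0840 = 1.59

1.59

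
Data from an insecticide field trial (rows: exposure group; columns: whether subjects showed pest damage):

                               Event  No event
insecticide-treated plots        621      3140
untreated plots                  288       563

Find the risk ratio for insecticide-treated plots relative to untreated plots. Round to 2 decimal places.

0.49

risk, insecticide-treated plots = 621/3761 = 0.1651
risk, untreated plots = 288/851 = 0.3384
RR = 0.1651 / 0.3384 = 0.49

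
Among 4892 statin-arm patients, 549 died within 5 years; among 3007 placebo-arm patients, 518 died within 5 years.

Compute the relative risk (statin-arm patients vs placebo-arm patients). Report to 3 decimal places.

risk, statin-arm patients = 549/4892 = 0.1122
risk, placebo-arm patients = 518/3007 = 0.1723
RR = 0.1122 / 0.1723 = 0.651

0.651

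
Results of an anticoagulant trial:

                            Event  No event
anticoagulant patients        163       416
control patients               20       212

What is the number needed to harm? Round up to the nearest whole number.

risk, anticoagulant patients = 163/579 = 0.281520
risk, control patients = 20/232 = 0.086207
absolute risk difference = 0.195313
1 / 0.195313 = 5.120 → round up → 6

NNH ≈ 6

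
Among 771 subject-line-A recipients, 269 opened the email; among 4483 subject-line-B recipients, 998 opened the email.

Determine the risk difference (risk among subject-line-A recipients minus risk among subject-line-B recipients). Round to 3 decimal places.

0.126

risk, subject-line-A recipients = 269/771 = 0.3489
risk, subject-line-B recipients = 998/4483 = 0.2226
risk difference = 0.3489 − 0.2226 = 0.126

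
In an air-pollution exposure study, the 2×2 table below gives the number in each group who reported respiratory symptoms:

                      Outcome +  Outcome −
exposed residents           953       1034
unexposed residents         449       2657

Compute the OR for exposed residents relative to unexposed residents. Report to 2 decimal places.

OR = (953 × 2657) / (1034 × 449) = 2532121/464266 ≈ 5.45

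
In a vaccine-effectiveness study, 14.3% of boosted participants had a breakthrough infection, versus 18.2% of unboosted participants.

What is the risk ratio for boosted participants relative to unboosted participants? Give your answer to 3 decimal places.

RR = 0.1430 / 0.1820 = 0.786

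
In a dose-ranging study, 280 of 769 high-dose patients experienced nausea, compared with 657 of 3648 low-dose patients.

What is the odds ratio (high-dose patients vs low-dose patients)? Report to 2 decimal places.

OR = 2.61

odds, high-dose patients = 280/489 = 0.5726
odds, low-dose patients = 657/2991 = 0.2197
OR = 0.5726 / 0.2197 = 2.61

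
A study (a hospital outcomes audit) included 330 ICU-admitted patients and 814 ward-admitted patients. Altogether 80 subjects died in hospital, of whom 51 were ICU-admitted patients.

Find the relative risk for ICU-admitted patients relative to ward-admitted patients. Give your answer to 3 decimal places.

ICU-admitted patients without the outcome: 330 − 51 = 279
ward-admitted patients with the outcome: 80 − 51 = 29
ward-admitted patients without the outcome: 814 − 29 = 785
risk, ICU-admitted patients = 51/330 = 0.15455
risk, ward-admitted patients = 29/814 = 0.03563
RR = 0.15455 / 0.03563 = 4.338

RR ≈ 4.338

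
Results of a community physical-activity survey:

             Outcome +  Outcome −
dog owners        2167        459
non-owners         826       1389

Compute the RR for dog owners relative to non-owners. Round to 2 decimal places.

risk, dog owners = 2167/2626 = 0.8252
risk, non-owners = 826/2215 = 0.3729
RR = 0.8252 / 0.3729 = 2.21

RR ≈ 2.21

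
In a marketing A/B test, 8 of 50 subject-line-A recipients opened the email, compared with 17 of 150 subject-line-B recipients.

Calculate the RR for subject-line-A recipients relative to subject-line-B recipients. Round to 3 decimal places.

1.412

risk, subject-line-A recipients = 8/50 = 0.1600
risk, subject-line-B recipients = 17/150 = 0.1133
RR = 0.1600 / 0.1133 = 1.412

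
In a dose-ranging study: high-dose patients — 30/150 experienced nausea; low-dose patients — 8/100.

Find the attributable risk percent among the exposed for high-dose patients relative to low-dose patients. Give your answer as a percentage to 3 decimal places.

60.000%

risk, high-dose patients = 30/150 = 0.2000
risk, low-dose patients = 8/100 = 0.0800
AR% = (0.2000 − 0.0800) / 0.2000 = 0.6000 → 60.000%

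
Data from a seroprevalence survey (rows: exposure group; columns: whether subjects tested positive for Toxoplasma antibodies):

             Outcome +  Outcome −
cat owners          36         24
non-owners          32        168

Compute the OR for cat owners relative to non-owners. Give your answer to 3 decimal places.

OR = (36 × 168) / (24 × 32) = 6048/768 ≈ 7.875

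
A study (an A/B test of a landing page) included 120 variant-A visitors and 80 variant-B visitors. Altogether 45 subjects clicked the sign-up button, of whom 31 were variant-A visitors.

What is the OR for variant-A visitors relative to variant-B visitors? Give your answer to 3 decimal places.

1.642

variant-A visitors without the outcome: 120 − 31 = 89
variant-B visitors with the outcome: 45 − 31 = 14
variant-B visitors without the outcome: 80 − 14 = 66
odds, variant-A visitors = 31/89 = 0.3483
odds, variant-B visitors = 14/66 = 0.2121
OR = 0.3483 / 0.2121 = 1.642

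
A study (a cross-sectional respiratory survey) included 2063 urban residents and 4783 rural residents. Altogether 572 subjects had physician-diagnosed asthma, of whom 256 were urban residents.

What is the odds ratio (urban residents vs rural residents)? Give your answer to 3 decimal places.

urban residents without the outcome: 2063 − 256 = 1807
rural residents with the outcome: 572 − 256 = 316
rural residents without the outcome: 4783 − 316 = 4467
OR = (256 × 4467) / (1807 × 316) = 1143552/571012 ≈ 2.003

2.003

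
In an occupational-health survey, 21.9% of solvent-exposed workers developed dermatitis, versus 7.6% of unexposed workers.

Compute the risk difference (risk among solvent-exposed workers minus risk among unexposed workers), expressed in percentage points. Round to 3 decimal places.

RD: 14.300

risk difference = 0.2190 − 0.0760 = 0.1430 → 14.300 percentage points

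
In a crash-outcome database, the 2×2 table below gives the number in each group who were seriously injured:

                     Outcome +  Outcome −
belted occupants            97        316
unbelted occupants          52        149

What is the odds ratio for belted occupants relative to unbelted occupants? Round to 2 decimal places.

OR = (97 × 149) / (316 × 52) = 14453/16432 ≈ 0.88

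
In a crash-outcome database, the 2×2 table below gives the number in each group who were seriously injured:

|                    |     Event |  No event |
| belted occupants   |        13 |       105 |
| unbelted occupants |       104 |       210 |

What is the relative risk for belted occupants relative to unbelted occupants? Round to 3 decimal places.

0.333

risk, belted occupants = 13/118 = 0.1102
risk, unbelted occupants = 104/314 = 0.3312
RR = 0.1102 / 0.3312 = 0.333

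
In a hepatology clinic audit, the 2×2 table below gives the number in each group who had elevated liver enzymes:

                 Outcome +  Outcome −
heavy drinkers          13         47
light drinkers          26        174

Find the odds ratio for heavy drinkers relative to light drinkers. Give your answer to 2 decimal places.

odds, heavy drinkers = 13/47 = 0.2766
odds, light drinkers = 26/174 = 0.1494
OR = 0.2766 / 0.1494 = 1.85

1.85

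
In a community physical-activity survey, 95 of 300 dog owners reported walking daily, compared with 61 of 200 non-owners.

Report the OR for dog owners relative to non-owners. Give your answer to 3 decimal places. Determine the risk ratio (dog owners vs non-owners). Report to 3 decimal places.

OR = 1.056; RR = 1.038

odds, dog owners = 95/205 = 0.4634
odds, non-owners = 61/139 = 0.4388
OR = 0.4634 / 0.4388 = 1.056
risk, dog owners = 95/300 = 0.3167
risk, non-owners = 61/200 = 0.3050
RR = 0.3167 / 0.3050 = 1.038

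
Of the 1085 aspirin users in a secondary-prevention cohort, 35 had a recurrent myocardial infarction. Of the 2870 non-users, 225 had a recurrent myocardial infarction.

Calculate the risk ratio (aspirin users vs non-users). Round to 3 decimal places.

0.411

risk, aspirin users = 35/1085 = 0.03226
risk, non-users = 225/2870 = 0.07840
RR = 0.03226 / 0.07840 = 0.411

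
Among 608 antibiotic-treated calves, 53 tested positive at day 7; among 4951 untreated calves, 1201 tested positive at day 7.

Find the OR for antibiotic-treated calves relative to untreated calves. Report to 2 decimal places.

OR = (53 × 3750) / (555 × 1201) = 198750/666555 ≈ 0.30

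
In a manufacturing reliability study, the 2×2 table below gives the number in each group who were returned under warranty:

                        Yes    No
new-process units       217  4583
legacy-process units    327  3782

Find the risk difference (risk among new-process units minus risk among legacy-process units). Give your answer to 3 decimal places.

RD = -0.034

risk, new-process units = 217/4800 = 0.04521
risk, legacy-process units = 327/4109 = 0.07958
risk difference = 0.04521 − 0.07958 = -0.034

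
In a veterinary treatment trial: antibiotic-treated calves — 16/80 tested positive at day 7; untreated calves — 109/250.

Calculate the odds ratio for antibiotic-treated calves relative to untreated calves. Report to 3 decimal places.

odds, antibiotic-treated calves = 16/64 = 0.2500
odds, untreated calves = 109/141 = 0.7730
OR = 0.2500 / 0.7730 = 0.323

0.323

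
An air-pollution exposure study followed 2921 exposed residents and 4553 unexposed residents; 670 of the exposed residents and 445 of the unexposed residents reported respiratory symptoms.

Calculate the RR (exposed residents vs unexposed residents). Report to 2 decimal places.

RR: 2.35

risk, exposed residents = 670/2921 = 0.2294
risk, unexposed residents = 445/4553 = 0.0977
RR = 0.2294 / 0.0977 = 2.35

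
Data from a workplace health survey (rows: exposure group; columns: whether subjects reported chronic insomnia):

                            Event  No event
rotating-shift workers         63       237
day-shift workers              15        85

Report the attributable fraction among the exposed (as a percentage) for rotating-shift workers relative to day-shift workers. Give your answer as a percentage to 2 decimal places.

AR% ≈ 28.57%

risk, rotating-shift workers = 63/300 = 0.2100
risk, day-shift workers = 15/100 = 0.1500
AR% = (0.2100 − 0.1500) / 0.2100 = 0.2857 → 28.57%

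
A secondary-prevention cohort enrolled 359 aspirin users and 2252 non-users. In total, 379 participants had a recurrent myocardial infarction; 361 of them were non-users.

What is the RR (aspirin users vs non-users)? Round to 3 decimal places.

RR: 0.313

aspirin users with the outcome: 379 − 361 = 18
aspirin users without the outcome: 359 − 18 = 341
non-users without the outcome: 2252 − 361 = 1891
risk, aspirin users = 18/359 = 0.0501
risk, non-users = 361/2252 = 0.1603
RR = 0.0501 / 0.1603 = 0.313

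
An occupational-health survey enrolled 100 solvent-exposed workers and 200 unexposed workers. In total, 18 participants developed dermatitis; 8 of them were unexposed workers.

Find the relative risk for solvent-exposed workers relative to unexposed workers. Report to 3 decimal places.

solvent-exposed workers with the outcome: 18 − 8 = 10
solvent-exposed workers without the outcome: 100 − 10 = 90
unexposed workers without the outcome: 200 − 8 = 192
risk, solvent-exposed workers = 10/100 = 0.10000
risk, unexposed workers = 8/200 = 0.04000
RR = 0.10000 / 0.04000 = 2.500

RR = 2.500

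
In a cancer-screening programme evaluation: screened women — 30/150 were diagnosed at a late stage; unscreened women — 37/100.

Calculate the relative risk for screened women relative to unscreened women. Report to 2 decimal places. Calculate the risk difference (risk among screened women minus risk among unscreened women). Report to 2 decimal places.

RR = 0.54; RD = -0.17

risk, screened women = 30/150 = 0.2000
risk, unscreened women = 37/100 = 0.3700
RR = 0.2000 / 0.3700 = 0.54
risk difference = 0.2000 − 0.3700 = -0.17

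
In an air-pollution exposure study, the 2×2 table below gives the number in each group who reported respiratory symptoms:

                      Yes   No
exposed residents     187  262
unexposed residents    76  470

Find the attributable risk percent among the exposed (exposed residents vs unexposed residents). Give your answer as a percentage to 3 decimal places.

risk, exposed residents = 187/449 = 0.4165
risk, unexposed residents = 76/546 = 0.1392
AR% = (0.4165 − 0.1392) / 0.4165 = 0.6658 → 66.579%

66.579%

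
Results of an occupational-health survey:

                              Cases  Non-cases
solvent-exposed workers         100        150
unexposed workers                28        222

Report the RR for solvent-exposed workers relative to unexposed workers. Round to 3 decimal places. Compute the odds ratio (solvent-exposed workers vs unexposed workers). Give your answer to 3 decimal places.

RR = 3.571; OR = 5.286

risk, solvent-exposed workers = 100/250 = 0.4000
risk, unexposed workers = 28/250 = 0.1120
RR = 0.4000 / 0.1120 = 3.571
OR = (100 × 222) / (150 × 28) = 22200/4200 ≈ 5.286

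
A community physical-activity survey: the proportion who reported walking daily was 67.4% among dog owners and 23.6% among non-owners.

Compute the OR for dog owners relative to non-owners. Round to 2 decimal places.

6.69

odds, dog owners = 0.6740/0.3260 = 2.0675
odds, non-owners = 0.2360/0.7640 = 0.3089
OR = 2.0675 / 0.3089 = 6.69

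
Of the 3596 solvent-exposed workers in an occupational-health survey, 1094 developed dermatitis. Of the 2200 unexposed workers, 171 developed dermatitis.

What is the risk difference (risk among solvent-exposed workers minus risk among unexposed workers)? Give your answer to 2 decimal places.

risk, solvent-exposed workers = 1094/3596 = 0.3042
risk, unexposed workers = 171/2200 = 0.0777
risk difference = 0.3042 − 0.0777 = 0.23

RD ≈ 0.23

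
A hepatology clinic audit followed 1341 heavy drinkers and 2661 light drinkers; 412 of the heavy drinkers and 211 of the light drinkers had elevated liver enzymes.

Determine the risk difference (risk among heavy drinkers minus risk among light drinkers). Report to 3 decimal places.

RD: 0.228

risk, heavy drinkers = 412/1341 = 0.3072
risk, light drinkers = 211/2661 = 0.0793
risk difference = 0.3072 − 0.0793 = 0.228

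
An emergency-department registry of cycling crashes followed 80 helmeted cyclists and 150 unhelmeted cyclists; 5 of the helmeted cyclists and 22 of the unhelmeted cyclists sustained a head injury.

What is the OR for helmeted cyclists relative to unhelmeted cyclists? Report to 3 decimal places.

0.388

odds, helmeted cyclists = 5/75 = 0.0667
odds, unhelmeted cyclists = 22/128 = 0.1719
OR = 0.0667 / 0.1719 = 0.388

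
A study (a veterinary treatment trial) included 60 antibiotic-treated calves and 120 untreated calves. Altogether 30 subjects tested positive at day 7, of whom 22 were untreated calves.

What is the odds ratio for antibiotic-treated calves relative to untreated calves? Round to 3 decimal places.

OR: 0.685

antibiotic-treated calves with the outcome: 30 − 22 = 8
antibiotic-treated calves without the outcome: 60 − 8 = 52
untreated calves without the outcome: 120 − 22 = 98
odds, antibiotic-treated calves = 8/52 = 0.1538
odds, untreated calves = 22/98 = 0.2245
OR = 0.1538 / 0.2245 = 0.685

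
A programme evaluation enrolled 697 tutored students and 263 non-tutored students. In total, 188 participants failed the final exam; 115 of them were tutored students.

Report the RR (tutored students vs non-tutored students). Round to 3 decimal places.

tutored students without the outcome: 697 − 115 = 582
non-tutored students with the outcome: 188 − 115 = 73
non-tutored students without the outcome: 263 − 73 = 190
risk, tutored students = 115/697 = 0.1650
risk, non-tutored students = 73/263 = 0.2776
RR = 0.1650 / 0.2776 = 0.594

0.594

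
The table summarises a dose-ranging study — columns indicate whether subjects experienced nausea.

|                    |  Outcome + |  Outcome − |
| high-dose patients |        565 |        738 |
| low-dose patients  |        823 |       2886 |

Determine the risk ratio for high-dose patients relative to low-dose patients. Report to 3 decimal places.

1.954

risk, high-dose patients = 565/1303 = 0.4336
risk, low-dose patients = 823/3709 = 0.2219
RR = 0.4336 / 0.2219 = 1.954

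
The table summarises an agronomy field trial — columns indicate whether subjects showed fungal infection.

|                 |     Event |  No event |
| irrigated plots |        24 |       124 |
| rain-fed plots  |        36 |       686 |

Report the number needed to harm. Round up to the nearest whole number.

risk, irrigated plots = 24/148 = 0.162162
risk, rain-fed plots = 36/722 = 0.049861
absolute risk difference = 0.112301
1 / 0.112301 = 8.905 → round up → 9

9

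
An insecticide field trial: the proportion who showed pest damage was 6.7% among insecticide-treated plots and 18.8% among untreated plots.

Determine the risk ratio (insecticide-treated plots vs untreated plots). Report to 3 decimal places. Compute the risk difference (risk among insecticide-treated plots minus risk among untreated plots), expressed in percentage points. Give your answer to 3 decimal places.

RR = 0.356; RD = -12.100

RR = 0.0670 / 0.1880 = 0.356
risk difference = 0.0670 − 0.1880 = -0.1210 → -12.100 percentage points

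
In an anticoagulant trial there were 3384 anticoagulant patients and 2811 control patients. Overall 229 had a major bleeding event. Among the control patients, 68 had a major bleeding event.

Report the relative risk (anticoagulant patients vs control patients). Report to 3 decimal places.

anticoagulant patients with the outcome: 229 − 68 = 161
anticoagulant patients without the outcome: 3384 − 161 = 3223
control patients without the outcome: 2811 − 68 = 2743
risk, anticoagulant patients = 161/3384 = 0.04758
risk, control patients = 68/2811 = 0.02419
RR = 0.04758 / 0.02419 = 1.967

RR ≈ 1.967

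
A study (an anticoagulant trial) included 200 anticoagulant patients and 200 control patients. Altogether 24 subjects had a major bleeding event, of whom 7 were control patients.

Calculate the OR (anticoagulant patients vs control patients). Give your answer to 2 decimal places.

anticoagulant patients with the outcome: 24 − 7 = 17
anticoagulant patients without the outcome: 200 − 17 = 183
control patients without the outcome: 200 − 7 = 193
OR = (17 × 193) / (183 × 7) = 3281/1281 ≈ 2.56

OR ≈ 2.56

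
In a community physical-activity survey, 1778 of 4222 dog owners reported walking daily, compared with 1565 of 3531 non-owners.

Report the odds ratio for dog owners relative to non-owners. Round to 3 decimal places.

OR = (1778 × 1966) / (2444 × 1565) = 3495548/3824860 ≈ 0.914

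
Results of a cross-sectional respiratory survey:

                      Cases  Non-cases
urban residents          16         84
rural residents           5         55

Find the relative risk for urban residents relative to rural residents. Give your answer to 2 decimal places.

RR = 1.92

risk, urban residents = 16/100 = 0.1600
risk, rural residents = 5/60 = 0.0833
RR = 0.1600 / 0.0833 = 1.92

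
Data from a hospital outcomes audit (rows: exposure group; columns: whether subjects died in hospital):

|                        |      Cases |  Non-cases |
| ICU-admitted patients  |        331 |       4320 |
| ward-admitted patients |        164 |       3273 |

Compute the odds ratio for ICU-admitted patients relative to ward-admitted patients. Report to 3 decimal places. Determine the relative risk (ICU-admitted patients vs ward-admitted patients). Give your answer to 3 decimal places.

OR = 1.529; RR = 1.491

odds, ICU-admitted patients = 331/4320 = 0.07662
odds, ward-admitted patients = 164/3273 = 0.05011
OR = 0.07662 / 0.05011 = 1.529
risk, ICU-admitted patients = 331/4651 = 0.07117
risk, ward-admitted patients = 164/3437 = 0.04772
RR = 0.07117 / 0.04772 = 1.491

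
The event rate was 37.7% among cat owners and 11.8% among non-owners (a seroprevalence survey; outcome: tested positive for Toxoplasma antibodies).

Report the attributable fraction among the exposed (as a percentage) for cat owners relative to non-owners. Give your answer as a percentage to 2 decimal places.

AR% = (0.3770 − 0.1180) / 0.3770 = 0.6870 → 68.70%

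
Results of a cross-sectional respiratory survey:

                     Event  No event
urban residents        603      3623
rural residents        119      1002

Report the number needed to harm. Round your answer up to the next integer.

risk, urban residents = 603/4226 = 0.142688
risk, rural residents = 119/1121 = 0.106155
absolute risk difference = 0.036533
1 / 0.036533 = 27.373 → round up → 28

28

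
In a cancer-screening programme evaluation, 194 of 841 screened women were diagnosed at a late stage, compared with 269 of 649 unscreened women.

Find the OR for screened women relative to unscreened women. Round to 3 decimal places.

OR = (194 × 380) / (647 × 269) = 73720/174043 ≈ 0.424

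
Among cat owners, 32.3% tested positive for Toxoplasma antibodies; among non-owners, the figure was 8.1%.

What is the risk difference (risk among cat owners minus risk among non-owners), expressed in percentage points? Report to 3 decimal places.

risk difference = 0.3230 − 0.0810 = 0.2420 → 24.200 percentage points

24.200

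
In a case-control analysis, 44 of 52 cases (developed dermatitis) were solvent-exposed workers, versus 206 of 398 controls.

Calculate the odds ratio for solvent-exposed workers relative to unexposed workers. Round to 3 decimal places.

5.126

odds, solvent-exposed workers = 44/206 = 0.21359
odds, unexposed workers = 8/192 = 0.04167
OR = 0.21359 / 0.04167 = 5.126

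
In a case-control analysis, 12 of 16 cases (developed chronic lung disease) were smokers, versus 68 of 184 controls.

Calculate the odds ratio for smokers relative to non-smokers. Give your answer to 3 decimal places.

OR = (12 × 116) / (68 × 4) = 1392/272 ≈ 5.118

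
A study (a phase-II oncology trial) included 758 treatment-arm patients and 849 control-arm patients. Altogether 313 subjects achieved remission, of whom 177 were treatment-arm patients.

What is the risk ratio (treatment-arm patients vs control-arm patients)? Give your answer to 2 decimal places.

treatment-arm patients without the outcome: 758 − 177 = 581
control-arm patients with the outcome: 313 − 177 = 136
control-arm patients without the outcome: 849 − 136 = 713
risk, treatment-arm patients = 177/758 = 0.2335
risk, control-arm patients = 136/849 = 0.1602
RR = 0.2335 / 0.1602 = 1.46

RR: 1.46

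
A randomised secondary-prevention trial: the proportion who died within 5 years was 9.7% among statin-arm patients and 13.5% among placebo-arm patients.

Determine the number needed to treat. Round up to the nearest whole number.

absolute risk difference = 0.038000
1 / 0.038000 = 26.316 → round up → 27

27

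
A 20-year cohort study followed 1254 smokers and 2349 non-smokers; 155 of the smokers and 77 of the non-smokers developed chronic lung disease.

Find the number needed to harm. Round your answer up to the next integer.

12

risk, smokers = 155/1254 = 0.123604
risk, non-smokers = 77/2349 = 0.032780
absolute risk difference = 0.090825
1 / 0.090825 = 11.010 → round up → 12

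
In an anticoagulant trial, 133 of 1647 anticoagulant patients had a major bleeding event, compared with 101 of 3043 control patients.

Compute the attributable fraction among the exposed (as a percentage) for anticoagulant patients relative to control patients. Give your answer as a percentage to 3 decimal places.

58.898%

risk, anticoagulant patients = 133/1647 = 0.08075
risk, control patients = 101/3043 = 0.03319
AR% = (0.08075 − 0.03319) / 0.08075 = 0.5890 → 58.898%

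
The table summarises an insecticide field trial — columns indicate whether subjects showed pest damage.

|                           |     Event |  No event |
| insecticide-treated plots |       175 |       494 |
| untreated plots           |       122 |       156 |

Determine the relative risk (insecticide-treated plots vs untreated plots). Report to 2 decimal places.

RR = 0.60

risk, insecticide-treated plots = 175/669 = 0.2616
risk, untreated plots = 122/278 = 0.4388
RR = 0.2616 / 0.4388 = 0.60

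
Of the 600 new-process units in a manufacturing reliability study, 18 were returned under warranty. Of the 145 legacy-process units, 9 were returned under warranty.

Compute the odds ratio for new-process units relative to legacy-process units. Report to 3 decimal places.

OR = (18 × 136) / (582 × 9) = 2448/5238 ≈ 0.467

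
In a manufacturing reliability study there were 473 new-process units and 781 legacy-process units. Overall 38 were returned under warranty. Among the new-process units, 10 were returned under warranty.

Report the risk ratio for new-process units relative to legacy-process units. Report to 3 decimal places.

new-process units without the outcome: 473 − 10 = 463
legacy-process units with the outcome: 38 − 10 = 28
legacy-process units without the outcome: 781 − 28 = 753
risk, new-process units = 10/473 = 0.02114
risk, legacy-process units = 28/781 = 0.03585
RR = 0.02114 / 0.03585 = 0.590

RR = 0.590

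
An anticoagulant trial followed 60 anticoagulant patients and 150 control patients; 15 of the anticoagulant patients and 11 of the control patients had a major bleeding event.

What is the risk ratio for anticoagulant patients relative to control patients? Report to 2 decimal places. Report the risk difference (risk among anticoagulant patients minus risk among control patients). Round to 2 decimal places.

RR = 3.41; RD = 0.18

risk, anticoagulant patients = 15/60 = 0.2500
risk, control patients = 11/150 = 0.0733
RR = 0.2500 / 0.0733 = 3.41
risk difference = 0.2500 − 0.0733 = 0.18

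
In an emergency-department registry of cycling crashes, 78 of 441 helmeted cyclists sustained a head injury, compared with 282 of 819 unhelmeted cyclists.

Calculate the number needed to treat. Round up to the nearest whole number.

risk, helmeted cyclists = 78/441 = 0.176871
risk, unhelmeted cyclists = 282/819 = 0.344322
absolute risk difference = 0.167452
1 / 0.167452 = 5.972 → round up → 6

6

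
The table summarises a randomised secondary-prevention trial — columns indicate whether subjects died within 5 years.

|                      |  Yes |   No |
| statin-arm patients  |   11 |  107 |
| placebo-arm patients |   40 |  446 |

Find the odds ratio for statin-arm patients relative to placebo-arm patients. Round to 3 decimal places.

OR = (11 × 446) / (107 × 40) = 4906/4280 ≈ 1.146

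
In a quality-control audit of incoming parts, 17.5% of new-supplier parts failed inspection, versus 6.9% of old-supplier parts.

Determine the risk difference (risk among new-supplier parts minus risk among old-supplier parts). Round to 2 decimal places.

risk difference = 0.1750 − 0.0690 = 0.11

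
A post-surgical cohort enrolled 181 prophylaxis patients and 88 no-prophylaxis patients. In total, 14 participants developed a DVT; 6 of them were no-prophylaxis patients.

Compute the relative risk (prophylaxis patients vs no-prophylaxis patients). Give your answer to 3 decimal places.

RR ≈ 0.648

prophylaxis patients with the outcome: 14 − 6 = 8
prophylaxis patients without the outcome: 181 − 8 = 173
no-prophylaxis patients without the outcome: 88 − 6 = 82
risk, prophylaxis patients = 8/181 = 0.04420
risk, no-prophylaxis patients = 6/88 = 0.06818
RR = 0.04420 / 0.06818 = 0.648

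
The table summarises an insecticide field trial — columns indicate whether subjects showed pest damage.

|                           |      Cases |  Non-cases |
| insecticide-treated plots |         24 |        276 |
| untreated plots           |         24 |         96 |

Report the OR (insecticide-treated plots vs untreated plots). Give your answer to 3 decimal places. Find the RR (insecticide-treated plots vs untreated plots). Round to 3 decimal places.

odds, insecticide-treated plots = 24/276 = 0.0870
odds, untreated plots = 24/96 = 0.2500
OR = 0.0870 / 0.2500 = 0.348
risk, insecticide-treated plots = 24/300 = 0.0800
risk, untreated plots = 24/120 = 0.2000
RR = 0.0800 / 0.2000 = 0.400

OR = 0.348; RR = 0.400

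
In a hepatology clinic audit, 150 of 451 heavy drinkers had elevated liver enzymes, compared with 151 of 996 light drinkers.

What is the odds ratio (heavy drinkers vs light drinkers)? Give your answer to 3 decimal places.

OR = (150 × 845) / (301 × 151) = 126750/45451 ≈ 2.789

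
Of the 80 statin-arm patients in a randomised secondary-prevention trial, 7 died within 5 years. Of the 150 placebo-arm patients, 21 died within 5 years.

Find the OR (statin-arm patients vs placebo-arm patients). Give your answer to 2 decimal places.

OR = (7 × 129) / (73 × 21) = 903/1533 ≈ 0.59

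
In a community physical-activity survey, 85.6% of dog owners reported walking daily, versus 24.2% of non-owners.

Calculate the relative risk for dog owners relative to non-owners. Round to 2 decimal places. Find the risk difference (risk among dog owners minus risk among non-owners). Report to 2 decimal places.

RR = 0.8560 / 0.2420 = 3.54
risk difference = 0.8560 − 0.2420 = 0.61

RR = 3.54; RD = 0.61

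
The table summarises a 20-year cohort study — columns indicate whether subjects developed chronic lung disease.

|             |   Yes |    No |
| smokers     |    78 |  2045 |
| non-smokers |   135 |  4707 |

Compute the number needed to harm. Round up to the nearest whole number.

risk, smokers = 78/2123 = 0.036740
risk, non-smokers = 135/4842 = 0.027881
absolute risk difference = 0.008859
1 / 0.008859 = 112.880 → round up → 113

NNH: 113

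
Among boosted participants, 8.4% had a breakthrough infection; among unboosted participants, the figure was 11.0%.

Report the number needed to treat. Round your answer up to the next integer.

NNT: 39

absolute risk difference = 0.026000
1 / 0.026000 = 38.462 → round up → 39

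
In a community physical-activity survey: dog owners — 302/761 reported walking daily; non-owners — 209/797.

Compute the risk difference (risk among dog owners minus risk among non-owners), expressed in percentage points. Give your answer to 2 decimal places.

risk, dog owners = 302/761 = 0.3968
risk, non-owners = 209/797 = 0.2622
risk difference = 0.3968 − 0.2622 = 0.1346 → 13.46 percentage points

RD ≈ 13.46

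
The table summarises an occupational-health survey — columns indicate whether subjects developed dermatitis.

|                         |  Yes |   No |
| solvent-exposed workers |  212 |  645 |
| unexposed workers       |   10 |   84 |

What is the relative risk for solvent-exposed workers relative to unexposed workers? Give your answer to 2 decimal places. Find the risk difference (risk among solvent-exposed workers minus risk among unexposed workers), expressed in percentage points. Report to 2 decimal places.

risk, solvent-exposed workers = 212/857 = 0.2474
risk, unexposed workers = 10/94 = 0.1064
RR = 0.2474 / 0.1064 = 2.33
risk difference = 0.2474 − 0.1064 = 0.1410 → 14.10 percentage points

RR = 2.33; RD = 14.10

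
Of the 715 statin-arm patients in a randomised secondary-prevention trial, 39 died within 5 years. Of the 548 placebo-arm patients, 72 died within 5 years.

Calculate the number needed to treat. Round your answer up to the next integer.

risk, statin-arm patients = 39/715 = 0.054545
risk, placebo-arm patients = 72/548 = 0.131387
absolute risk difference = 0.076841
1 / 0.076841 = 13.014 → round up → 14

NNT: 14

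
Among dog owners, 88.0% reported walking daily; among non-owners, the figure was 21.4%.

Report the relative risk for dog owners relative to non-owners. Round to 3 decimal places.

RR = 0.8800 / 0.2140 = 4.112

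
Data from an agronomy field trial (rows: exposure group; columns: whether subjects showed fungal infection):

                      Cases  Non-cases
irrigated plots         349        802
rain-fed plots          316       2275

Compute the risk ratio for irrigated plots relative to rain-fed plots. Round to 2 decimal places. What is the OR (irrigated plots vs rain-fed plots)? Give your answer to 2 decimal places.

RR = 2.49; OR = 3.13

risk, irrigated plots = 349/1151 = 0.3032
risk, rain-fed plots = 316/2591 = 0.1220
RR = 0.3032 / 0.1220 = 2.49
OR = (349 × 2275) / (802 × 316) = 793975/253432 ≈ 3.13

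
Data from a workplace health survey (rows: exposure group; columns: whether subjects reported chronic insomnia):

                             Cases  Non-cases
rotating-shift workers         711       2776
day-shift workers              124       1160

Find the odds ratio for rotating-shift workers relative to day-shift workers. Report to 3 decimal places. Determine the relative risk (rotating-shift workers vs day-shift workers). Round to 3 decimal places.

OR = 2.396; RR = 2.111

odds, rotating-shift workers = 711/2776 = 0.2561
odds, day-shift workers = 124/1160 = 0.1069
OR = 0.2561 / 0.1069 = 2.396
risk, rotating-shift workers = 711/3487 = 0.2039
risk, day-shift workers = 124/1284 = 0.0966
RR = 0.2039 / 0.0966 = 2.111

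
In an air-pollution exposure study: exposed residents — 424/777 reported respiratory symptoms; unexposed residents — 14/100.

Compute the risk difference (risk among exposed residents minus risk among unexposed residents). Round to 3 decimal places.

0.406

risk, exposed residents = 424/777 = 0.5457
risk, unexposed residents = 14/100 = 0.1400
risk difference = 0.5457 − 0.1400 = 0.406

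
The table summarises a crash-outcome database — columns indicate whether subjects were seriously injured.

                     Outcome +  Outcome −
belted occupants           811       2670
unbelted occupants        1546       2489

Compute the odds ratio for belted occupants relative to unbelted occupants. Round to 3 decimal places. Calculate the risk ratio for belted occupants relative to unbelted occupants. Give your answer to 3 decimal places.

OR = (811 × 2489) / (2670 × 1546) = 2018579/4127820 ≈ 0.489
risk, belted occupants = 811/3481 = 0.2330
risk, unbelted occupants = 1546/4035 = 0.3831
RR = 0.2330 / 0.3831 = 0.608

OR = 0.489; RR = 0.608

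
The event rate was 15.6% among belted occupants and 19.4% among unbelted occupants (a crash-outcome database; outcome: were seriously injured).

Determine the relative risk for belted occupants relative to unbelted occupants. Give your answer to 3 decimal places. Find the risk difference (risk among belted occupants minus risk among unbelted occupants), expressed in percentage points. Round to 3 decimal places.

RR = 0.1560 / 0.1940 = 0.804
risk difference = 0.1560 − 0.1940 = -0.0380 → -3.800 percentage points

RR = 0.804; RD = -3.800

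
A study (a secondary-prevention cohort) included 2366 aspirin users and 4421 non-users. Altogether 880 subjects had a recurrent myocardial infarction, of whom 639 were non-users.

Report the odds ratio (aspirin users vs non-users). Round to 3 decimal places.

aspirin users with the outcome: 880 − 639 = 241
aspirin users without the outcome: 2366 − 241 = 2125
non-users without the outcome: 4421 − 639 = 3782
odds, aspirin users = 241/2125 = 0.1134
odds, non-users = 639/3782 = 0.1690
OR = 0.1134 / 0.1690 = 0.671

OR: 0.671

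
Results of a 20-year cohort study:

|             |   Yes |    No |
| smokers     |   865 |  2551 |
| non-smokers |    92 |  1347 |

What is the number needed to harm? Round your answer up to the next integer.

risk, smokers = 865/3416 = 0.253220
risk, non-smokers = 92/1439 = 0.063933
absolute risk difference = 0.189287
1 / 0.189287 = 5.283 → round up → 6

6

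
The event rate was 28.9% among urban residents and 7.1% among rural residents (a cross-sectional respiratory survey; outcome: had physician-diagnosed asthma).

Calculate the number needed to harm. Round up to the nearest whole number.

NNH ≈ 5

absolute risk difference = 0.218000
1 / 0.218000 = 4.587 → round up → 5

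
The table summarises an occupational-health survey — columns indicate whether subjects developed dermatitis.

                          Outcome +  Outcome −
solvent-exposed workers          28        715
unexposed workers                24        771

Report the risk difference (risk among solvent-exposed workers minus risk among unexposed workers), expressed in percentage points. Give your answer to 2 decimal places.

0.75

risk, solvent-exposed workers = 28/743 = 0.03769
risk, unexposed workers = 24/795 = 0.03019
risk difference = 0.03769 − 0.03019 = 0.00750 → 0.75 percentage points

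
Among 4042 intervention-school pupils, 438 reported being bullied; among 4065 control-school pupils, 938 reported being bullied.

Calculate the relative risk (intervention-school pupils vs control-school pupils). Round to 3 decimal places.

RR: 0.470

risk, intervention-school pupils = 438/4042 = 0.1084
risk, control-school pupils = 938/4065 = 0.2308
RR = 0.1084 / 0.2308 = 0.470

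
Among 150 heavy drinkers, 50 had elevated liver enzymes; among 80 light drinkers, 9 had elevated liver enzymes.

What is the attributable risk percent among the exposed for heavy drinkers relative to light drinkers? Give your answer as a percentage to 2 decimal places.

66.25%

risk, heavy drinkers = 50/150 = 0.3333
risk, light drinkers = 9/80 = 0.1125
AR% = (0.3333 − 0.1125) / 0.3333 = 0.6625 → 66.25%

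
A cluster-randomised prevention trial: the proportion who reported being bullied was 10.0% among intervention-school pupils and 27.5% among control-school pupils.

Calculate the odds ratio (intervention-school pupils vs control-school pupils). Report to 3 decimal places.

OR = 0.293

odds, intervention-school pupils = 0.1000/0.9000 = 0.1111
odds, control-school pupils = 0.2750/0.7250 = 0.3793
OR = 0.1111 / 0.3793 = 0.293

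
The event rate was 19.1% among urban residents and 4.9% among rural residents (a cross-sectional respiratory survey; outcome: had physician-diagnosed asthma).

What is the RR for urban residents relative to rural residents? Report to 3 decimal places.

RR = 0.19100 / 0.04900 = 3.898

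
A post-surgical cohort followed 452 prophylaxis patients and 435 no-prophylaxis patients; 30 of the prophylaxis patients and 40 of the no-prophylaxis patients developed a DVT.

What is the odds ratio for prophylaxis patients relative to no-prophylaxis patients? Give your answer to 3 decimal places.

odds, prophylaxis patients = 30/422 = 0.0711
odds, no-prophylaxis patients = 40/395 = 0.1013
OR = 0.0711 / 0.1013 = 0.702

OR: 0.702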